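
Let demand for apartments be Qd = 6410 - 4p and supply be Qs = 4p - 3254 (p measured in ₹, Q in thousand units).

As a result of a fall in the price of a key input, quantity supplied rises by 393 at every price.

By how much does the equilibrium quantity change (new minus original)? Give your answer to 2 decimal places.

Before the shock: 6410 - 4p = 4p - 3254 ⇒ 9664 = 8p ⇒ p = 1208, Q = 1578.
After the shift, demand is Qd = 6410 - 4p and supply is Qs = 4p - 2861.
New equilibrium: 6410 - 4p = 4p - 2861 ⇒ 9271 = 8p ⇒ p = 1158.875, Q = 1774.5.
ΔQ = 1774.5 − 1578 = +196.50.

+196.50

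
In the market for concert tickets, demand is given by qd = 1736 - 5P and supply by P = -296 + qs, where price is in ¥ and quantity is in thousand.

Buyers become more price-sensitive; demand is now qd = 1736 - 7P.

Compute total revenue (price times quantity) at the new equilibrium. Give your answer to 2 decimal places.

Initially, 1736 - 5P = P + 296, so 1440 = 6P and P = 240, q = 536.
After the shift, demand is qd = 1736 - 7P and supply is qs = P + 296.
Clearing the new market: 1736 - 7P = P + 296, so P = 180 and q = 476.
New expenditure = 180 × 476 = 85680.00.

85680.00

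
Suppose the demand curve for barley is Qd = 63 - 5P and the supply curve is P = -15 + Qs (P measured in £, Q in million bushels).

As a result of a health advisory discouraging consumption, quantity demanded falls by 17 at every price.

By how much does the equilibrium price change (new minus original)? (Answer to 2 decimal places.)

Original equilibrium: 63 - 5P = P + 15 gives 48 = 6P, so P = 8 and Q = 23.
After the shift, demand is Qd = 46 - 5P and supply is Qs = P + 15.
Clearing the new market: 46 - 5P = P + 15, so P = 31/6 ≈ 5.1667 and Q = 121/6 ≈ 20.1667.
ΔP = 5.1667 − 8 = -2.83.

-2.83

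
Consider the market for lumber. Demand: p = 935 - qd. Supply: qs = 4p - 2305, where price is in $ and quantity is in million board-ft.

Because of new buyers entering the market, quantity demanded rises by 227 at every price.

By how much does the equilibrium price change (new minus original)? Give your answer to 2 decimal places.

+45.40

Initially, 935 - p = 4p - 2305, so 3240 = 5p and p = 648, q = 287.
With the change applied: demand qd = 1162 - p, supply qs = 4p - 2305.
Setting them equal: 1162 - p = 4p - 2305 → 3467 = 5p, so p = 693.4 and q = 468.6.
Δp = 693.4 − 648 = +45.40.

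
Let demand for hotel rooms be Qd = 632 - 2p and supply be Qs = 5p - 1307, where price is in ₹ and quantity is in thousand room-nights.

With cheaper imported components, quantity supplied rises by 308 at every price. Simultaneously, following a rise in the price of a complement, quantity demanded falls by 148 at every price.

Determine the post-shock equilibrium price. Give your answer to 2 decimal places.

Initially, 632 - 2p = 5p - 1307, so 1939 = 7p and p = 277, Q = 78.
The new curves are Qd = 484 - 2p (demand) and Qs = 5p - 999 (supply).
Setting them equal: 484 - 2p = 5p - 999 → 1483 = 7p, so p = 1483/7 ≈ 211.8571 and Q = 422/7 ≈ 60.2857.

211.86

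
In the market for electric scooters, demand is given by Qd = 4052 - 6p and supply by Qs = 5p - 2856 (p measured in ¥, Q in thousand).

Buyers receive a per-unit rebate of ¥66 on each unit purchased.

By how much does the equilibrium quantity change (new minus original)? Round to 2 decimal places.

Before the shock: 4052 - 6p = 5p - 2856 ⇒ 6908 = 11p ⇒ p = 628, Q = 284.
Since buyers' out-of-pocket price is the market price minus the rebate, the effective demand curve becomes Qd = 4448 - 6p.
New equilibrium: 4448 - 6p = 5p - 2856 ⇒ 7304 = 11p ⇒ p = 664, Q = 464.
ΔQ = 464 − 284 = +180.00.

+180.00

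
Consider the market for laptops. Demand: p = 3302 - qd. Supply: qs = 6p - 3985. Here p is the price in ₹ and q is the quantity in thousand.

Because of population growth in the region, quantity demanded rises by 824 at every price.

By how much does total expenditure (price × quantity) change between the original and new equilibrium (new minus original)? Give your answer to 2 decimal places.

Initially, 3302 - p = 6p - 3985, so 7287 = 7p and p = 1041, q = 2261.
The new curves are qd = 4126 - p (demand) and qs = 6p - 3985 (supply).
Equate the new curves: 4126 - p = 6p - 3985, giving 8111 = 7p, p = 8111/7 ≈ 1158.7143, q = 20771/7 ≈ 2967.2857.
Expenditure moves from 1041×2261 = 2353701 to 1158.7143×2967.2857 = 3438236.3469; change = +1084535.35.

+1084535.35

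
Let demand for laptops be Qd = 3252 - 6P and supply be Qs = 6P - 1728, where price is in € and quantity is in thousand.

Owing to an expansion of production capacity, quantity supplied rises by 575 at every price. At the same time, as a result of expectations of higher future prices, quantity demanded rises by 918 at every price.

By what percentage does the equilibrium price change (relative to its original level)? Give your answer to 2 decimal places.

Initially, 3252 - 6P = 6P - 1728, so 4980 = 12P and P = 415, Q = 762.
After the shift, demand is Qd = 4170 - 6P and supply is Qs = 6P - 1153.
Clearing the new market: 4170 - 6P = 6P - 1153, so P = 5323/12 ≈ 443.5833 and Q = 1508.5.
%ΔP = (443.5833 − 415) / 415 × 100 = +6.89%.

+6.89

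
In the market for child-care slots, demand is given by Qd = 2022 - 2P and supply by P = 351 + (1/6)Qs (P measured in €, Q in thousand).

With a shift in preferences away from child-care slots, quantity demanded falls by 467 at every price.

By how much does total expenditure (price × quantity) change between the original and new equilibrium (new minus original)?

Before the shock: 2022 - 2P = 6P - 2106 ⇒ 4128 = 8P ⇒ P = 516, Q = 990.
The shock moves the curves to Qd = 1555 - 2P and Qs = 6P - 2106.
Clearing the new market: 1555 - 2P = 6P - 2106, so P = 457.625 and Q = 639.75.
Expenditure moves from 516×990 = 510840 to 457.625×639.75 = 292765.59375; change = -218074.40625.

-218074.40625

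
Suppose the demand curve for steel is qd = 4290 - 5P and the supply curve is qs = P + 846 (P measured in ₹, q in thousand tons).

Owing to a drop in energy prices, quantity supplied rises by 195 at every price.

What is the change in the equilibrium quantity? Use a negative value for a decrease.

+162.5

Initially, 4290 - 5P = P + 846, so 3444 = 6P and P = 574, q = 1420.
The shock moves the curves to qd = 4290 - 5P and qs = P + 1041.
New equilibrium: 4290 - 5P = P + 1041 ⇒ 3249 = 6P ⇒ P = 541.5, q = 1582.5.
Δq = 1582.5 − 1420 = +162.5.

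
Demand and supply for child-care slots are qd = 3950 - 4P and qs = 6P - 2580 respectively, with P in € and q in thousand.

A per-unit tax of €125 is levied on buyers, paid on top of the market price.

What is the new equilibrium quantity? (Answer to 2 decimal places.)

Original equilibrium: 3950 - 4P = 6P - 2580 gives 6530 = 10P, so P = 653 and q = 1338.
Since buyers pay the price plus the tax, the effective demand curve becomes qd = 3450 - 4P.
Setting them equal: 3450 - 4P = 6P - 2580 → 6030 = 10P, so P = 603 and q = 1038.

1038.00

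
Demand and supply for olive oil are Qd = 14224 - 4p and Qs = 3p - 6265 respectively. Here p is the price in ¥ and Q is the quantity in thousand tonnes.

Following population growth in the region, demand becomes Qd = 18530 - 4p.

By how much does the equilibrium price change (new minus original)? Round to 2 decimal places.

+615.14

Initially, 14224 - 4p = 3p - 6265, so 20489 = 7p and p = 2927, Q = 2516.
The shock moves the curves to Qd = 18530 - 4p and Qs = 3p - 6265.
Setting them equal: 18530 - 4p = 3p - 6265 → 24795 = 7p, so p = 24795/7 ≈ 3542.1429 and Q = 30530/7 ≈ 4361.4286.
Δp = 3542.1429 − 2927 = +615.14.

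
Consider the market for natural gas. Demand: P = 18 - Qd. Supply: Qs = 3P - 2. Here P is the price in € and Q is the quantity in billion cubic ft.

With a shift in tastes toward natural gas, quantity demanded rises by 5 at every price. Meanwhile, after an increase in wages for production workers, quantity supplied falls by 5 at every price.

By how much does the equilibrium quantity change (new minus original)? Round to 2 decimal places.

+2.50

Solve the original market: 18 - P = 3P - 2, hence P = 5 and Q = 13.
With the change applied: demand Qd = 23 - P, supply Qs = 3P - 7.
Equate the new curves: 23 - P = 3P - 7, giving 30 = 4P, P = 7.5, Q = 15.5.
ΔQ = 15.5 − 13 = +2.50.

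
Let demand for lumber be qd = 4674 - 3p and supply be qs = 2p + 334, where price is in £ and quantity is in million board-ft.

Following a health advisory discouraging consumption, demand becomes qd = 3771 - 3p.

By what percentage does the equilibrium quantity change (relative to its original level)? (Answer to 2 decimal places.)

-17.45

Original equilibrium: 4674 - 3p = 2p + 334 gives 4340 = 5p, so p = 868 and q = 2070.
After the shift, demand is qd = 3771 - 3p and supply is qs = 2p + 334.
Clearing the new market: 3771 - 3p = 2p + 334, so p = 687.4 and q = 1708.8.
%Δq = (1708.8 − 2070) / 2070 × 100 = -17.45%.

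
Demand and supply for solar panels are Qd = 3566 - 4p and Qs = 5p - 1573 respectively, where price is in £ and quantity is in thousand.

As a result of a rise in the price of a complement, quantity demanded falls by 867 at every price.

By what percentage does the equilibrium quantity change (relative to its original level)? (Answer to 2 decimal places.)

Initially, 3566 - 4p = 5p - 1573, so 5139 = 9p and p = 571, Q = 1282.
The shock moves the curves to Qd = 2699 - 4p and Qs = 5p - 1573.
Equate the new curves: 2699 - 4p = 5p - 1573, giving 4272 = 9p, p = 1424/3 ≈ 474.6667, Q = 2401/3 ≈ 800.3333.
%ΔQ = (800.3333 − 1282) / 1282 × 100 = -37.57%.

-37.57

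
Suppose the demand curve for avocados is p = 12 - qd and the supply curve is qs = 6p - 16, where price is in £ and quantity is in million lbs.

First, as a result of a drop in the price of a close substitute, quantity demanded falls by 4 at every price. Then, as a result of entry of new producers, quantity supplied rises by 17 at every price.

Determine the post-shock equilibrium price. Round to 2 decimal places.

Solve the original market: 12 - p = 6p - 16, hence p = 4 and q = 8.
The shock moves the curves to qd = 8 - p and qs = 6p + 1.
Equate the new curves: 8 - p = 6p + 1, giving 7 = 7p, p = 1, q = 7.

1.00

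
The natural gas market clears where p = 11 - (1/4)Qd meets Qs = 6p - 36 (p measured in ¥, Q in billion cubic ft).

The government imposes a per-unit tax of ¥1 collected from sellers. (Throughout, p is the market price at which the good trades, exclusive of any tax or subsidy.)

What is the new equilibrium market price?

Before the shock: 44 - 4p = 6p - 36 ⇒ 80 = 10p ⇒ p = 8, Q = 12.
Since sellers keep the price net of the tax, the effective supply curve becomes Qs = 6p - 42.
Equate the new curves: 44 - 4p = 6p - 42, giving 86 = 10p, p = 8.6, Q = 9.6.

8.6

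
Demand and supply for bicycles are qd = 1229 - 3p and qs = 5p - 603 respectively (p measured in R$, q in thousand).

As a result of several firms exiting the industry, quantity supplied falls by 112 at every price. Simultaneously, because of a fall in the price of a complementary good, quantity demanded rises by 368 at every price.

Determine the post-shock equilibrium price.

289

Before the shock: 1229 - 3p = 5p - 603 ⇒ 1832 = 8p ⇒ p = 229, q = 542.
After the shift, demand is qd = 1597 - 3p and supply is qs = 5p - 715.
Setting them equal: 1597 - 3p = 5p - 715 → 2312 = 8p, so p = 289 and q = 730.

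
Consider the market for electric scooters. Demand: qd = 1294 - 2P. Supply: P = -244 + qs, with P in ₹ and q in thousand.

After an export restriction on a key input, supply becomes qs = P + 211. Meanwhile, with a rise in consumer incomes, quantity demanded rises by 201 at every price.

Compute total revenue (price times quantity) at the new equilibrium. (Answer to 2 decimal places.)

Original equilibrium: 1294 - 2P = P + 244 gives 1050 = 3P, so P = 350 and q = 594.
The shock moves the curves to qd = 1495 - 2P and qs = P + 211.
Clearing the new market: 1495 - 2P = P + 211, so P = 428 and q = 639.
New expenditure = 428 × 639 = 273492.00.

273492.00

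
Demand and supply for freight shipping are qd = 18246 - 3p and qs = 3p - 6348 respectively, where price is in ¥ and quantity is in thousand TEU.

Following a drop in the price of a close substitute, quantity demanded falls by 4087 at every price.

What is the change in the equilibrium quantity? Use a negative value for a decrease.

Initially, 18246 - 3p = 3p - 6348, so 24594 = 6p and p = 4099, q = 5949.
After the shift, demand is qd = 14159 - 3p and supply is qs = 3p - 6348.
New equilibrium: 14159 - 3p = 3p - 6348 ⇒ 20507 = 6p ⇒ p = 20507/6 ≈ 3417.8333, q = 3905.5.
Δq = 3905.5 − 5949 = -2043.5.

-2043.5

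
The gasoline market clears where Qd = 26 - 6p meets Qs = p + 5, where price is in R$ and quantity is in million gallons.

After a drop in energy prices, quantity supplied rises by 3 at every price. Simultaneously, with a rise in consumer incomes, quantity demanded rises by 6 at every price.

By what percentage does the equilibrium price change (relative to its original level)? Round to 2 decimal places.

+14.29

Solve the original market: 26 - 6p = p + 5, hence p = 3 and Q = 8.
With the change applied: demand Qd = 32 - 6p, supply Qs = p + 8.
New equilibrium: 32 - 6p = p + 8 ⇒ 24 = 7p ⇒ p = 24/7 ≈ 3.4286, Q = 80/7 ≈ 11.4286.
%Δp = (3.4286 − 3) / 3 × 100 = +14.29%.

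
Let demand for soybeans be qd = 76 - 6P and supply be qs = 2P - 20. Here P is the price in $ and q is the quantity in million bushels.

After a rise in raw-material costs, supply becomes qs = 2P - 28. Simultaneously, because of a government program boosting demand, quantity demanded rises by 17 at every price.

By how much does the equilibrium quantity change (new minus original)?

-1.75

Solve the original market: 76 - 6P = 2P - 20, hence P = 12 and q = 4.
After the shift, demand is qd = 93 - 6P and supply is qs = 2P - 28.
Equate the new curves: 93 - 6P = 2P - 28, giving 121 = 8P, P = 15.125, q = 2.25.
Δq = 2.25 − 4 = -1.75.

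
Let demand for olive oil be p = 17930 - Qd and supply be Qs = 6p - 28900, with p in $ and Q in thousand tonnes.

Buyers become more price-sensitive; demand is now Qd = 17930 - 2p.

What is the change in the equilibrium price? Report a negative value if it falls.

Initially, 17930 - p = 6p - 28900, so 46830 = 7p and p = 6690, Q = 11240.
After the shift, demand is Qd = 17930 - 2p and supply is Qs = 6p - 28900.
New equilibrium: 17930 - 2p = 6p - 28900 ⇒ 46830 = 8p ⇒ p = 5853.75, Q = 6222.5.
Δp = 5853.75 − 6690 = -836.25.

-836.25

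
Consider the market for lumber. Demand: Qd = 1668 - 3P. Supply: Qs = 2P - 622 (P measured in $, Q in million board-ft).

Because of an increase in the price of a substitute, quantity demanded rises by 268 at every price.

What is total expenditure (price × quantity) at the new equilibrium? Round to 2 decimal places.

205253.92

Before the shock: 1668 - 3P = 2P - 622 ⇒ 2290 = 5P ⇒ P = 458, Q = 294.
The new curves are Qd = 1936 - 3P (demand) and Qs = 2P - 622 (supply).
Clearing the new market: 1936 - 3P = 2P - 622, so P = 511.6 and Q = 401.2.
New expenditure = 511.6 × 401.2 = 205253.92.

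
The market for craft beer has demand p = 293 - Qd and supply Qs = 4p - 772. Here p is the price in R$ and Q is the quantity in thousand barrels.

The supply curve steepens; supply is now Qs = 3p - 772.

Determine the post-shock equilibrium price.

Original equilibrium: 293 - p = 4p - 772 gives 1065 = 5p, so p = 213 and Q = 80.
The new curves are Qd = 293 - p (demand) and Qs = 3p - 772 (supply).
Equate the new curves: 293 - p = 3p - 772, giving 1065 = 4p, p = 266.25, Q = 26.75.

266.25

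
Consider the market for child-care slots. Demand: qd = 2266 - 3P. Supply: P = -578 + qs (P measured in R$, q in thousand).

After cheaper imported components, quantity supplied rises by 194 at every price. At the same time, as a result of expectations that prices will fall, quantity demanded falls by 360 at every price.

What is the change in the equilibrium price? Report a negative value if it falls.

Before the shock: 2266 - 3P = P + 578 ⇒ 1688 = 4P ⇒ P = 422, q = 1000.
After the shift, demand is qd = 1906 - 3P and supply is qs = P + 772.
Setting them equal: 1906 - 3P = P + 772 → 1134 = 4P, so P = 283.5 and q = 1055.5.
ΔP = 283.5 − 422 = -138.5.

-138.5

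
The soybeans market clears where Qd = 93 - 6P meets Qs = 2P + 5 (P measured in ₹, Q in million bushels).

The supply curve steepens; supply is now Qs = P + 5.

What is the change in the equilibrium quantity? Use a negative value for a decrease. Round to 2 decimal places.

-9.43

Initially, 93 - 6P = 2P + 5, so 88 = 8P and P = 11, Q = 27.
After the shift, demand is Qd = 93 - 6P and supply is Qs = P + 5.
New equilibrium: 93 - 6P = P + 5 ⇒ 88 = 7P ⇒ P = 88/7 ≈ 12.5714, Q = 123/7 ≈ 17.5714.
ΔQ = 17.5714 − 27 = -9.43.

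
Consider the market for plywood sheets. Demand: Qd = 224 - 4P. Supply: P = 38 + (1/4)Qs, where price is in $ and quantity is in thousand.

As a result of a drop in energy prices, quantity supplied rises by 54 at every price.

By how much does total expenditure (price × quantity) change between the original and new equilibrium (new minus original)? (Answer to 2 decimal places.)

Original equilibrium: 224 - 4P = 4P - 152 gives 376 = 8P, so P = 47 and Q = 36.
With the change applied: demand Qd = 224 - 4P, supply Qs = 4P - 98.
Equate the new curves: 224 - 4P = 4P - 98, giving 322 = 8P, P = 40.25, Q = 63.
Expenditure moves from 47×36 = 1692 to 40.25×63 = 2535.75; change = +843.75.

+843.75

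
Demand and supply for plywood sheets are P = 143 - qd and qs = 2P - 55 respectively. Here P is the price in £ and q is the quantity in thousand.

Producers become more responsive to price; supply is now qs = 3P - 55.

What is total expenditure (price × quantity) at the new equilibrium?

4628.25

Initially, 143 - P = 2P - 55, so 198 = 3P and P = 66, q = 77.
The new curves are qd = 143 - P (demand) and qs = 3P - 55 (supply).
Clearing the new market: 143 - P = 3P - 55, so P = 49.5 and q = 93.5.
New expenditure = 49.5 × 93.5 = 4628.25.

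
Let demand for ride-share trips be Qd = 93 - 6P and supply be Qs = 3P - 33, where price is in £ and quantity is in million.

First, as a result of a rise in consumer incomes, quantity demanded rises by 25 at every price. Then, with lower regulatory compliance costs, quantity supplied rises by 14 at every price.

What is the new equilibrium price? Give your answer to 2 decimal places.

15.22

Before the shock: 93 - 6P = 3P - 33 ⇒ 126 = 9P ⇒ P = 14, Q = 9.
After the shift, demand is Qd = 118 - 6P and supply is Qs = 3P - 19.
Equate the new curves: 118 - 6P = 3P - 19, giving 137 = 9P, P = 137/9 ≈ 15.2222, Q = 80/3 ≈ 26.6667.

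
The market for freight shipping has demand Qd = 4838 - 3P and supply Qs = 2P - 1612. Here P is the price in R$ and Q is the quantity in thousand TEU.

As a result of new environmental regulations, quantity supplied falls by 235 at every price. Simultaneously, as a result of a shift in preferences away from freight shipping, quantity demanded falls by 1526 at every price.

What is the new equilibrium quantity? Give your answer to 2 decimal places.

216.60

Original equilibrium: 4838 - 3P = 2P - 1612 gives 6450 = 5P, so P = 1290 and Q = 968.
After the shift, demand is Qd = 3312 - 3P and supply is Qs = 2P - 1847.
Equate the new curves: 3312 - 3P = 2P - 1847, giving 5159 = 5P, P = 1031.8, Q = 216.6.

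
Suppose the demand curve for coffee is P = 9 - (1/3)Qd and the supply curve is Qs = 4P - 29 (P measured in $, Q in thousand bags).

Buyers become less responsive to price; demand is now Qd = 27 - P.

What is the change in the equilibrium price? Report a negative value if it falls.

+3.2

Solve the original market: 27 - 3P = 4P - 29, hence P = 8 and Q = 3.
The shock moves the curves to Qd = 27 - P and Qs = 4P - 29.
Equate the new curves: 27 - P = 4P - 29, giving 56 = 5P, P = 11.2, Q = 15.8.
ΔP = 11.2 − 8 = +3.2.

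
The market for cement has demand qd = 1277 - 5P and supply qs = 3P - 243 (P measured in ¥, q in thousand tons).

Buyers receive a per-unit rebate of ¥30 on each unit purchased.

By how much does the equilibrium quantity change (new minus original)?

Before the shock: 1277 - 5P = 3P - 243 ⇒ 1520 = 8P ⇒ P = 190, q = 327.
Since buyers' out-of-pocket price is the market price minus the rebate, the effective demand curve becomes qd = 1427 - 5P.
Setting them equal: 1427 - 5P = 3P - 243 → 1670 = 8P, so P = 208.75 and q = 383.25.
Δq = 383.25 − 327 = +56.25.

+56.25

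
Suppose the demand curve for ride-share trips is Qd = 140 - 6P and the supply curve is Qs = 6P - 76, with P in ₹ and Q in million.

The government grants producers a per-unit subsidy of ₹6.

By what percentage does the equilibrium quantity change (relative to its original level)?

+56.25

Solve the original market: 140 - 6P = 6P - 76, hence P = 18 and Q = 32.
Since sellers receive the price plus the subsidy, the effective supply curve becomes Qs = 6P - 40.
New equilibrium: 140 - 6P = 6P - 40 ⇒ 180 = 12P ⇒ P = 15, Q = 50.
%ΔQ = (50 − 32) / 32 × 100 = +56.25%.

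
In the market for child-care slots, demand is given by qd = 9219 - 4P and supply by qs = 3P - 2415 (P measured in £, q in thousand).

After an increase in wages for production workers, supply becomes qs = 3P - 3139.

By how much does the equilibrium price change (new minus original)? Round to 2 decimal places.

Initially, 9219 - 4P = 3P - 2415, so 11634 = 7P and P = 1662, q = 2571.
With the change applied: demand qd = 9219 - 4P, supply qs = 3P - 3139.
Setting them equal: 9219 - 4P = 3P - 3139 → 12358 = 7P, so P = 12358/7 ≈ 1765.4286 and q = 15101/7 ≈ 2157.2857.
ΔP = 1765.4286 − 1662 = +103.43.

+103.43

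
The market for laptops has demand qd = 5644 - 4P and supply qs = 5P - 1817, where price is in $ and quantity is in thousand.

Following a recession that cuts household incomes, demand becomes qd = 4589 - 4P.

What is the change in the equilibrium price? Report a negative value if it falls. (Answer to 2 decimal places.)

Solve the original market: 5644 - 4P = 5P - 1817, hence P = 829 and q = 2328.
With the change applied: demand qd = 4589 - 4P, supply qs = 5P - 1817.
Setting them equal: 4589 - 4P = 5P - 1817 → 6406 = 9P, so P = 6406/9 ≈ 711.7778 and q = 15677/9 ≈ 1741.8889.
ΔP = 711.7778 − 829 = -117.22.

-117.22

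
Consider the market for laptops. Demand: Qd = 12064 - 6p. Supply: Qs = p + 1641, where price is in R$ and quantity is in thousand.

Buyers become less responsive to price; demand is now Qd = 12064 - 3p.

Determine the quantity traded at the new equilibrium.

4246.75

Original equilibrium: 12064 - 6p = p + 1641 gives 10423 = 7p, so p = 1489 and Q = 3130.
The new curves are Qd = 12064 - 3p (demand) and Qs = p + 1641 (supply).
Clearing the new market: 12064 - 3p = p + 1641, so p = 2605.75 and Q = 4246.75.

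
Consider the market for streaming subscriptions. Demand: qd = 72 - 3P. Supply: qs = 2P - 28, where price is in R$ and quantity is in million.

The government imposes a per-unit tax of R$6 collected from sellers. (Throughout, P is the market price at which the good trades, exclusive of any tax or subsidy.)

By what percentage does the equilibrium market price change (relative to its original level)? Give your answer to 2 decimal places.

Solve the original market: 72 - 3P = 2P - 28, hence P = 20 and q = 12.
Since sellers keep the price net of the tax, the effective supply curve becomes qs = 2P - 40.
New equilibrium: 72 - 3P = 2P - 40 ⇒ 112 = 5P ⇒ P = 22.4, q = 4.8.
%ΔP = (22.4 − 20) / 20 × 100 = +12.00%.

+12.00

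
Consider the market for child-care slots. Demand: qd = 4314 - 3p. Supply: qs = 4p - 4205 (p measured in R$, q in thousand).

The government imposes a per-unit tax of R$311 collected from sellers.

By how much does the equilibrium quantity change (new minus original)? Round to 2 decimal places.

Original equilibrium: 4314 - 3p = 4p - 4205 gives 8519 = 7p, so p = 1217 and q = 663.
Since sellers keep the price net of the tax, the effective supply curve becomes qs = 4p - 5449.
Equate the new curves: 4314 - 3p = 4p - 5449, giving 9763 = 7p, p = 9763/7 ≈ 1394.7143, q = 909/7 ≈ 129.8571.
Δq = 129.8571 − 663 = -533.14.

-533.14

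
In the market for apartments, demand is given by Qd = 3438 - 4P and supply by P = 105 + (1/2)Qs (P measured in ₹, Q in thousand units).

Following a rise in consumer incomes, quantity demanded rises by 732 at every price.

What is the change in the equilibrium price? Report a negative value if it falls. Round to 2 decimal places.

Original equilibrium: 3438 - 4P = 2P - 210 gives 3648 = 6P, so P = 608 and Q = 1006.
The shock moves the curves to Qd = 4170 - 4P and Qs = 2P - 210.
Equate the new curves: 4170 - 4P = 2P - 210, giving 4380 = 6P, P = 730, Q = 1250.
ΔP = 730 − 608 = +122.00.

+122.00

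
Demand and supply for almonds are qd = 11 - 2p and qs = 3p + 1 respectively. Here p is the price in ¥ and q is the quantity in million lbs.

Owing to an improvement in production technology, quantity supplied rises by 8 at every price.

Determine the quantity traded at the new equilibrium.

10.2

Solve the original market: 11 - 2p = 3p + 1, hence p = 2 and q = 7.
The new curves are qd = 11 - 2p (demand) and qs = 3p + 9 (supply).
Clearing the new market: 11 - 2p = 3p + 9, so p = 0.4 and q = 10.2.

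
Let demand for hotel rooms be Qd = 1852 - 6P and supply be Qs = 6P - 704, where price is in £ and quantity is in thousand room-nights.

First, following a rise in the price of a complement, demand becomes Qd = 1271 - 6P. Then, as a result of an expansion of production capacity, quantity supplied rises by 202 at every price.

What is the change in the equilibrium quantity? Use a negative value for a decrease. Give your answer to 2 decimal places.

-189.50

Original equilibrium: 1852 - 6P = 6P - 704 gives 2556 = 12P, so P = 213 and Q = 574.
With the change applied: demand Qd = 1271 - 6P, supply Qs = 6P - 502.
Setting them equal: 1271 - 6P = 6P - 502 → 1773 = 12P, so P = 147.75 and Q = 384.5.
ΔQ = 384.5 − 574 = -189.50.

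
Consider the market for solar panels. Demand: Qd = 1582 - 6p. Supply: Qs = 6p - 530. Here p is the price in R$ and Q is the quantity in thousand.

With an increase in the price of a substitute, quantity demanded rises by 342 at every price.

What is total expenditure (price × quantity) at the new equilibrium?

Before the shock: 1582 - 6p = 6p - 530 ⇒ 2112 = 12p ⇒ p = 176, Q = 526.
The shock moves the curves to Qd = 1924 - 6p and Qs = 6p - 530.
New equilibrium: 1924 - 6p = 6p - 530 ⇒ 2454 = 12p ⇒ p = 204.5, Q = 697.
New expenditure = 204.5 × 697 = 142536.5.

142536.5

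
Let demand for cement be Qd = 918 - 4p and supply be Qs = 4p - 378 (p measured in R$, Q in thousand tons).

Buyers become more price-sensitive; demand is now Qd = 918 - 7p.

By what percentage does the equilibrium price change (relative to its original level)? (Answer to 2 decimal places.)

Solve the original market: 918 - 4p = 4p - 378, hence p = 162 and Q = 270.
With the change applied: demand Qd = 918 - 7p, supply Qs = 4p - 378.
New equilibrium: 918 - 7p = 4p - 378 ⇒ 1296 = 11p ⇒ p = 1296/11 ≈ 117.8182, Q = 1026/11 ≈ 93.2727.
%Δp = (117.8182 − 162) / 162 × 100 = -27.27%.

-27.27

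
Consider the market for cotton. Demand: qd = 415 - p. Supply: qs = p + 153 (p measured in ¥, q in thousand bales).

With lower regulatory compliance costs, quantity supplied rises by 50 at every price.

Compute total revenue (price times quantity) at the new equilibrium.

32754

Original equilibrium: 415 - p = p + 153 gives 262 = 2p, so p = 131 and q = 284.
The shock moves the curves to qd = 415 - p and qs = p + 203.
Equate the new curves: 415 - p = p + 203, giving 212 = 2p, p = 106, q = 309.
New expenditure = 106 × 309 = 32754.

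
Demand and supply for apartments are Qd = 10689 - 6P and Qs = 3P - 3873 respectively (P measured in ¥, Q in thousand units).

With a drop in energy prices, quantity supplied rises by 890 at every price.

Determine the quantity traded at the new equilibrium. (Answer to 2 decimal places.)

Before the shock: 10689 - 6P = 3P - 3873 ⇒ 14562 = 9P ⇒ P = 1618, Q = 981.
With the change applied: demand Qd = 10689 - 6P, supply Qs = 3P - 2983.
New equilibrium: 10689 - 6P = 3P - 2983 ⇒ 13672 = 9P ⇒ P = 13672/9 ≈ 1519.1111, Q = 4723/3 ≈ 1574.3333.

1574.33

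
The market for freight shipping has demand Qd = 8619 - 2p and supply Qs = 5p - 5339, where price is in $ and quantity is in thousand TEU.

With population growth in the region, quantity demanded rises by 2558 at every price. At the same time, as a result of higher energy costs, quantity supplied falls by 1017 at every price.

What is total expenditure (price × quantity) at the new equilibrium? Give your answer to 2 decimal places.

Original equilibrium: 8619 - 2p = 5p - 5339 gives 13958 = 7p, so p = 1994 and Q = 4631.
After the shift, demand is Qd = 11177 - 2p and supply is Qs = 5p - 6356.
Equate the new curves: 11177 - 2p = 5p - 6356, giving 17533 = 7p, p = 17533/7 ≈ 2504.7143, Q = 43173/7 ≈ 6167.5714.
New expenditure = 2504.7143 × 6167.5714 = 15448004.27.

15448004.27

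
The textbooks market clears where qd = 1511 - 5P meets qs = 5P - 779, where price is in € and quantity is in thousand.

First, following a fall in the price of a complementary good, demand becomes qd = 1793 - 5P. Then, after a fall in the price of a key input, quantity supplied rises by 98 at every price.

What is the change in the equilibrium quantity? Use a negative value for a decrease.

Solve the original market: 1511 - 5P = 5P - 779, hence P = 229 and q = 366.
With the change applied: demand qd = 1793 - 5P, supply qs = 5P - 681.
New equilibrium: 1793 - 5P = 5P - 681 ⇒ 2474 = 10P ⇒ P = 247.4, q = 556.
Δq = 556 − 366 = +190.

+190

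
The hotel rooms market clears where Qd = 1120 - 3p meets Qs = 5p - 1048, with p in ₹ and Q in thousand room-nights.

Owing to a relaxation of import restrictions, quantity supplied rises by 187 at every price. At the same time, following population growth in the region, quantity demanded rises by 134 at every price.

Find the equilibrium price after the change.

264.375

Original equilibrium: 1120 - 3p = 5p - 1048 gives 2168 = 8p, so p = 271 and Q = 307.
After the shift, demand is Qd = 1254 - 3p and supply is Qs = 5p - 861.
Equate the new curves: 1254 - 3p = 5p - 861, giving 2115 = 8p, p = 264.375, Q = 460.875.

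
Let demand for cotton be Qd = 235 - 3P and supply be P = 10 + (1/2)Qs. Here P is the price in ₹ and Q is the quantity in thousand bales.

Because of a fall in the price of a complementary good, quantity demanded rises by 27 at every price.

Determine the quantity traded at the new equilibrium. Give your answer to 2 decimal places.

92.80

Before the shock: 235 - 3P = 2P - 20 ⇒ 255 = 5P ⇒ P = 51, Q = 82.
The shock moves the curves to Qd = 262 - 3P and Qs = 2P - 20.
Setting them equal: 262 - 3P = 2P - 20 → 282 = 5P, so P = 56.4 and Q = 92.8.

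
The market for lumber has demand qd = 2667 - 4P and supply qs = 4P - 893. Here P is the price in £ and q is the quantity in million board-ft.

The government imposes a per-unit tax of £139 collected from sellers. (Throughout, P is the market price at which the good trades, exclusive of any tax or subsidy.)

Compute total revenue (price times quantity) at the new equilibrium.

Initially, 2667 - 4P = 4P - 893, so 3560 = 8P and P = 445, q = 887.
Since sellers keep the price net of the tax, the effective supply curve becomes qs = 4P - 1449.
Clearing the new market: 2667 - 4P = 4P - 1449, so P = 514.5 and q = 609.
New expenditure = 514.5 × 609 = 313330.5.

313330.5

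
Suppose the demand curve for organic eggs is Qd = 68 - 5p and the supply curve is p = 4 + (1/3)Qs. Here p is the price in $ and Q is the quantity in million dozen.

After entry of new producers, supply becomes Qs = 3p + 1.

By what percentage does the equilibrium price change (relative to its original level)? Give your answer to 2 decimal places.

Solve the original market: 68 - 5p = 3p - 12, hence p = 10 and Q = 18.
The shock moves the curves to Qd = 68 - 5p and Qs = 3p + 1.
New equilibrium: 68 - 5p = 3p + 1 ⇒ 67 = 8p ⇒ p = 8.375, Q = 26.125.
%Δp = (8.375 − 10) / 10 × 100 = -16.25%.

-16.25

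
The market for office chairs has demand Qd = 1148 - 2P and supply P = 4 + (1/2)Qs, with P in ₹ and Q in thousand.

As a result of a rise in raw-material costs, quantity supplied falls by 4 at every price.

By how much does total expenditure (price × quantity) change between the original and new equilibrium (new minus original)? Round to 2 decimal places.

-10.00

Original equilibrium: 1148 - 2P = 2P - 8 gives 1156 = 4P, so P = 289 and Q = 570.
The new curves are Qd = 1148 - 2P (demand) and Qs = 2P - 12 (supply).
New equilibrium: 1148 - 2P = 2P - 12 ⇒ 1160 = 4P ⇒ P = 290, Q = 568.
Expenditure moves from 289×570 = 164730 to 290×568 = 164720; change = -10.00.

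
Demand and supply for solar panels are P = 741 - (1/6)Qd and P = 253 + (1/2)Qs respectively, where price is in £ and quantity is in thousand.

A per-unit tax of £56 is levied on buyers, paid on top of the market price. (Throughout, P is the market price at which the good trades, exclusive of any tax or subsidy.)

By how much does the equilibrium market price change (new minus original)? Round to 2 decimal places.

-42.00

Solve the original market: 4446 - 6P = 2P - 506, hence P = 619 and Q = 732.
Since buyers pay the price plus the tax, the effective demand curve becomes Qd = 4110 - 6P.
Setting them equal: 4110 - 6P = 2P - 506 → 4616 = 8P, so P = 577 and Q = 648.
ΔP = 577 − 619 = -42.00.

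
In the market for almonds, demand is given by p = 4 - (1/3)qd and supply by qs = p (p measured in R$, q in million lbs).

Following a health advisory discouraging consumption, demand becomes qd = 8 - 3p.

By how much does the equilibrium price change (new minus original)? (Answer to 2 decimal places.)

-1.00

Initially, 12 - 3p = p, so 12 = 4p and p = 3, q = 3.
With the change applied: demand qd = 8 - 3p, supply qs = p.
Setting them equal: 8 - 3p = p → 8 = 4p, so p = 2 and q = 2.
Δp = 2 − 3 = -1.00.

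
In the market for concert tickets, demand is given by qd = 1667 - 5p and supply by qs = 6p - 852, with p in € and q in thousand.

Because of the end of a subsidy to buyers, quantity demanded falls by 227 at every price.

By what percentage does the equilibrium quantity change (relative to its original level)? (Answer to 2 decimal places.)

Original equilibrium: 1667 - 5p = 6p - 852 gives 2519 = 11p, so p = 229 and q = 522.
After the shift, demand is qd = 1440 - 5p and supply is qs = 6p - 852.
Clearing the new market: 1440 - 5p = 6p - 852, so p = 2292/11 ≈ 208.3636 and q = 4380/11 ≈ 398.1818.
%Δq = (398.1818 − 522) / 522 × 100 = -23.72%.

-23.72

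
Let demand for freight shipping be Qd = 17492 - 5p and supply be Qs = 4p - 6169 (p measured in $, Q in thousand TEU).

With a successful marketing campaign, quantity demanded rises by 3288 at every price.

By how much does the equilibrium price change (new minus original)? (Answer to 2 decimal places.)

Initially, 17492 - 5p = 4p - 6169, so 23661 = 9p and p = 2629, Q = 4347.
The new curves are Qd = 20780 - 5p (demand) and Qs = 4p - 6169 (supply).
Equate the new curves: 20780 - 5p = 4p - 6169, giving 26949 = 9p, p = 8983/3 ≈ 2994.3333, Q = 17425/3 ≈ 5808.3333.
Δp = 2994.3333 − 2629 = +365.33.

+365.33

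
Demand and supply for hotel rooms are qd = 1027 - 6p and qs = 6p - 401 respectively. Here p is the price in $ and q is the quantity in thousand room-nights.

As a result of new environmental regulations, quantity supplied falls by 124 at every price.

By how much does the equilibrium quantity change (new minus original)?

-62

Original equilibrium: 1027 - 6p = 6p - 401 gives 1428 = 12p, so p = 119 and q = 313.
After the shift, demand is qd = 1027 - 6p and supply is qs = 6p - 525.
New equilibrium: 1027 - 6p = 6p - 525 ⇒ 1552 = 12p ⇒ p = 388/3 ≈ 129.3333, q = 251.
Δq = 251 − 313 = -62.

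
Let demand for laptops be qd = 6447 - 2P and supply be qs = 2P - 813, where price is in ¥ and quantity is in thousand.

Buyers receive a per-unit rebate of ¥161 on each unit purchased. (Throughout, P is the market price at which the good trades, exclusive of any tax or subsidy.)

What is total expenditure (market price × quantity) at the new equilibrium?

5644799

Before the shock: 6447 - 2P = 2P - 813 ⇒ 7260 = 4P ⇒ P = 1815, q = 2817.
Since buyers' out-of-pocket price is the market price minus the rebate, the effective demand curve becomes qd = 6769 - 2P.
Setting them equal: 6769 - 2P = 2P - 813 → 7582 = 4P, so P = 1895.5 and q = 2978.
New expenditure = 1895.5 × 2978 = 5644799.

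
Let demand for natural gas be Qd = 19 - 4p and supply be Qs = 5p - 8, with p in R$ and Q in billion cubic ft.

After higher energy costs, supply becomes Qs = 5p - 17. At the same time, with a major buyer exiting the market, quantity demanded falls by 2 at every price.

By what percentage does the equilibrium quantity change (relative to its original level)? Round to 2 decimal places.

-73.02

Initially, 19 - 4p = 5p - 8, so 27 = 9p and p = 3, Q = 7.
The new curves are Qd = 17 - 4p (demand) and Qs = 5p - 17 (supply).
New equilibrium: 17 - 4p = 5p - 17 ⇒ 34 = 9p ⇒ p = 34/9 ≈ 3.7778, Q = 17/9 ≈ 1.8889.
%ΔQ = (1.8889 − 7) / 7 × 100 = -73.02%.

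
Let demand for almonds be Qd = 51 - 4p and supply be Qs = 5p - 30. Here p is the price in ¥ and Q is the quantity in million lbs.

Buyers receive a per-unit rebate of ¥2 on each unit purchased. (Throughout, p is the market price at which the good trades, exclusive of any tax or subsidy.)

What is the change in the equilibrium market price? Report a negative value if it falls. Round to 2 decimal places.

+0.89

Before the shock: 51 - 4p = 5p - 30 ⇒ 81 = 9p ⇒ p = 9, Q = 15.
Since buyers' out-of-pocket price is the market price minus the rebate, the effective demand curve becomes Qd = 59 - 4p.
Setting them equal: 59 - 4p = 5p - 30 → 89 = 9p, so p = 89/9 ≈ 9.8889 and Q = 175/9 ≈ 19.4444.
Δp = 9.8889 − 9 = +0.89.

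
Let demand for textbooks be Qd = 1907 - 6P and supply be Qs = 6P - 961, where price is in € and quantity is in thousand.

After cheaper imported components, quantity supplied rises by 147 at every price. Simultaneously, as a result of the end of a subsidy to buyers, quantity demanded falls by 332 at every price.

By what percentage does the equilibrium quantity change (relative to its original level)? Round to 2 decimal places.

Before the shock: 1907 - 6P = 6P - 961 ⇒ 2868 = 12P ⇒ P = 239, Q = 473.
With the change applied: demand Qd = 1575 - 6P, supply Qs = 6P - 814.
New equilibrium: 1575 - 6P = 6P - 814 ⇒ 2389 = 12P ⇒ P = 2389/12 ≈ 199.0833, Q = 380.5.
%ΔQ = (380.5 − 473) / 473 × 100 = -19.56%.

-19.56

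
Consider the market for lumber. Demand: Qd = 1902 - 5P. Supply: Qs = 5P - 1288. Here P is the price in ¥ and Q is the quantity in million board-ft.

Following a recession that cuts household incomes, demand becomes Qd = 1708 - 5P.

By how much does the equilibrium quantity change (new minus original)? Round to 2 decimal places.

-97.00

Solve the original market: 1902 - 5P = 5P - 1288, hence P = 319 and Q = 307.
The new curves are Qd = 1708 - 5P (demand) and Qs = 5P - 1288 (supply).
Equate the new curves: 1708 - 5P = 5P - 1288, giving 2996 = 10P, P = 299.6, Q = 210.
ΔQ = 210 − 307 = -97.00.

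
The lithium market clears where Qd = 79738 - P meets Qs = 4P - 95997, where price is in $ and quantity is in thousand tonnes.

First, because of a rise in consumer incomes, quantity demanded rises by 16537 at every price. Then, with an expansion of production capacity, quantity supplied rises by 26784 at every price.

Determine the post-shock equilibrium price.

Before the shock: 79738 - P = 4P - 95997 ⇒ 175735 = 5P ⇒ P = 35147, Q = 44591.
After the shift, demand is Qd = 96275 - P and supply is Qs = 4P - 69213.
Setting them equal: 96275 - P = 4P - 69213 → 165488 = 5P, so P = 33097.6 and Q = 63177.4.

33097.6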